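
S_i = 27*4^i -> [27, 108, 432, 1728, 6912]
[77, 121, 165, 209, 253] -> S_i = 77 + 44*i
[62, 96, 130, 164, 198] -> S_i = 62 + 34*i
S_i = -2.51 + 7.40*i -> [-2.51, 4.89, 12.29, 19.69, 27.09]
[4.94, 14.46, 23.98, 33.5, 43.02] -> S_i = 4.94 + 9.52*i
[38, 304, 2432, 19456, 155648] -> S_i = 38*8^i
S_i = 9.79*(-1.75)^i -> [9.79, -17.13, 29.98, -52.47, 91.82]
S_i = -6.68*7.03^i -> [-6.68, -46.96, -330.13, -2320.83, -16315.4]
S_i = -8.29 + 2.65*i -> [-8.29, -5.64, -2.99, -0.34, 2.31]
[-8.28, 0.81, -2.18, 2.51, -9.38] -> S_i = Random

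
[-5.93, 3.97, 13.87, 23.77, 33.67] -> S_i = -5.93 + 9.90*i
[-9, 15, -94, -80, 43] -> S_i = Random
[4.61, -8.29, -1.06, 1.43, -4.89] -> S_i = Random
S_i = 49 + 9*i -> [49, 58, 67, 76, 85]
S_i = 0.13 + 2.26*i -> [0.13, 2.39, 4.65, 6.91, 9.17]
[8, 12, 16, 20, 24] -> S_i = 8 + 4*i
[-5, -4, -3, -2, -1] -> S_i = -5 + 1*i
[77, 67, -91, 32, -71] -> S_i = Random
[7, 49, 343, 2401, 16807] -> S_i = 7*7^i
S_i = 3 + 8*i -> [3, 11, 19, 27, 35]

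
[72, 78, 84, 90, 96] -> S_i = 72 + 6*i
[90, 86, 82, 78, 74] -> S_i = 90 + -4*i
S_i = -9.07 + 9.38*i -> [-9.07, 0.31, 9.69, 19.07, 28.45]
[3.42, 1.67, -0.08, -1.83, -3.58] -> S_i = 3.42 + -1.75*i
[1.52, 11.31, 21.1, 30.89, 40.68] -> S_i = 1.52 + 9.79*i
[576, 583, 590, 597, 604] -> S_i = 576 + 7*i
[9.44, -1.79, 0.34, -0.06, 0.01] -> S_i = 9.44*(-0.19)^i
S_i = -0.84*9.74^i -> [-0.84, -8.18, -79.69, -776.17, -7559.88]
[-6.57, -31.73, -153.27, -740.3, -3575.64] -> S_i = -6.57*4.83^i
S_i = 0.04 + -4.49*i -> [0.04, -4.45, -8.94, -13.43, -17.92]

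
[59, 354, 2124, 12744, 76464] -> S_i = 59*6^i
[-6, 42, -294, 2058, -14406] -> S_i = -6*-7^i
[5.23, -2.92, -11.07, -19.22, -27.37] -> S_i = 5.23 + -8.15*i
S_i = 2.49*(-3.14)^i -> [2.49, -7.82, 24.55, -77.09, 242.06]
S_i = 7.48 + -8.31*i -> [7.48, -0.83, -9.14, -17.45, -25.76]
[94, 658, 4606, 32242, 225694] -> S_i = 94*7^i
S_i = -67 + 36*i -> [-67, -31, 5, 41, 77]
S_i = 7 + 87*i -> [7, 94, 181, 268, 355]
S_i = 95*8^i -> [95, 760, 6080, 48640, 389120]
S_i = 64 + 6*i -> [64, 70, 76, 82, 88]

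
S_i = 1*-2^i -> [1, -2, 4, -8, 16]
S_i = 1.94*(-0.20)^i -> [1.94, -0.39, 0.08, -0.02, 0.0]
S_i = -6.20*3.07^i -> [-6.2, -19.03, -58.43, -179.39, -550.74]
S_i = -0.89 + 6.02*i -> [-0.89, 5.13, 11.15, 17.17, 23.19]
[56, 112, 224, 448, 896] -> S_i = 56*2^i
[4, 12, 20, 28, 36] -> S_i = 4 + 8*i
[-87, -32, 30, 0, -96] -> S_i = Random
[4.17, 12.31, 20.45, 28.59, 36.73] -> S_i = 4.17 + 8.14*i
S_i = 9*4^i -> [9, 36, 144, 576, 2304]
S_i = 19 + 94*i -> [19, 113, 207, 301, 395]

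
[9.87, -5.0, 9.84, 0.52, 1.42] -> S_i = Random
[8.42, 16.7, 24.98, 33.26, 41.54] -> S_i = 8.42 + 8.28*i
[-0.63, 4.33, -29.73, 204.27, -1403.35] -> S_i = -0.63*(-6.87)^i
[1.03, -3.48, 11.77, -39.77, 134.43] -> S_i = 1.03*(-3.38)^i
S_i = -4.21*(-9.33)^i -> [-4.21, 39.28, -366.48, 3419.22, -31901.32]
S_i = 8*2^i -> [8, 16, 32, 64, 128]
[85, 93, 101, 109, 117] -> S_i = 85 + 8*i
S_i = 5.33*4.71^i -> [5.33, 25.1, 118.24, 556.92, 2623.08]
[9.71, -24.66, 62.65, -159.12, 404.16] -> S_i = 9.71*(-2.54)^i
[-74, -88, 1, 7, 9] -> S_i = Random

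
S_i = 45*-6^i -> [45, -270, 1620, -9720, 58320]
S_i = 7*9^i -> [7, 63, 567, 5103, 45927]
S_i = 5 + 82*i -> [5, 87, 169, 251, 333]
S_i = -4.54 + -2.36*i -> [-4.54, -6.9, -9.26, -11.62, -13.98]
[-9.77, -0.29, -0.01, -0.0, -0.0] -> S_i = -9.77*0.03^i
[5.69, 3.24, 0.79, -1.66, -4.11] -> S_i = 5.69 + -2.45*i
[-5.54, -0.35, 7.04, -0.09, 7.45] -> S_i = Random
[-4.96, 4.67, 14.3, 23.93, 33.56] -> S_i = -4.96 + 9.63*i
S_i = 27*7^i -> [27, 189, 1323, 9261, 64827]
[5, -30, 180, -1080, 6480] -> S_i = 5*-6^i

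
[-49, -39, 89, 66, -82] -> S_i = Random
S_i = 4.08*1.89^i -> [4.08, 7.71, 14.57, 27.55, 52.06]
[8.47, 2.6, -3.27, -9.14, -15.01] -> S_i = 8.47 + -5.87*i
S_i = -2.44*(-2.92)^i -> [-2.44, 7.12, -20.8, 60.75, -177.39]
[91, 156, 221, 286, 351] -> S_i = 91 + 65*i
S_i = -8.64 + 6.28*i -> [-8.64, -2.36, 3.92, 10.2, 16.48]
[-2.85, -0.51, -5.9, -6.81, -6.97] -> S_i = Random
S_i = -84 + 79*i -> [-84, -5, 74, 153, 232]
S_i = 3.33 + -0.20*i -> [3.33, 3.13, 2.93, 2.73, 2.53]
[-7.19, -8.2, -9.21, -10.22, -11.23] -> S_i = -7.19 + -1.01*i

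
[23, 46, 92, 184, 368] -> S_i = 23*2^i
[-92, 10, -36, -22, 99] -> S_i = Random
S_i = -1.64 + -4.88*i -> [-1.64, -6.52, -11.4, -16.28, -21.16]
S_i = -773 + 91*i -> [-773, -682, -591, -500, -409]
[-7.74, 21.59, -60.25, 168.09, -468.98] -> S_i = -7.74*(-2.79)^i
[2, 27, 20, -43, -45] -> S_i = Random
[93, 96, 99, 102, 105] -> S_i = 93 + 3*i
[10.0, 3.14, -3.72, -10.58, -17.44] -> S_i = 10.00 + -6.86*i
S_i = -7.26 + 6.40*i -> [-7.26, -0.86, 5.54, 11.94, 18.34]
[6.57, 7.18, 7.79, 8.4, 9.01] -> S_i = 6.57 + 0.61*i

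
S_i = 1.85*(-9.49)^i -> [1.85, -17.56, 166.61, -1581.14, 15005.02]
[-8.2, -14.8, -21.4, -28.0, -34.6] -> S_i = -8.20 + -6.60*i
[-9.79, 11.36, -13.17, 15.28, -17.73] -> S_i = -9.79*(-1.16)^i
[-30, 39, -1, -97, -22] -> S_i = Random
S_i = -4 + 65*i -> [-4, 61, 126, 191, 256]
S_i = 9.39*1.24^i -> [9.39, 11.64, 14.44, 17.9, 22.2]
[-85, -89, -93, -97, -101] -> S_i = -85 + -4*i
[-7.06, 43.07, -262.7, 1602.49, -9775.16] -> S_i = -7.06*(-6.10)^i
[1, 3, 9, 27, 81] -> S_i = 1*3^i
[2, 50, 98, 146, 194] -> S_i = 2 + 48*i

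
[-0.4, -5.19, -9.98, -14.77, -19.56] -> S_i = -0.40 + -4.79*i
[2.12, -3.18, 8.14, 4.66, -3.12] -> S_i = Random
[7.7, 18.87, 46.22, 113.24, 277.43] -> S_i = 7.70*2.45^i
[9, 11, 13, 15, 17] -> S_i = 9 + 2*i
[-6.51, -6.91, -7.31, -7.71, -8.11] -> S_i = -6.51 + -0.40*i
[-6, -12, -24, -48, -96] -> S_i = -6*2^i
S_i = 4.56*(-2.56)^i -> [4.56, -11.67, 29.88, -76.5, 195.85]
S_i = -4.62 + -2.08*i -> [-4.62, -6.7, -8.78, -10.86, -12.94]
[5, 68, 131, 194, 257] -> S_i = 5 + 63*i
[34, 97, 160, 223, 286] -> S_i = 34 + 63*i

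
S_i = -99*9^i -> [-99, -891, -8019, -72171, -649539]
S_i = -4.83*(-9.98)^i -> [-4.83, 48.2, -481.07, 4801.08, -47914.76]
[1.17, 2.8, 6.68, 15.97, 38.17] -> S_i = 1.17*2.39^i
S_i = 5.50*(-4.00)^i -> [5.5, -22.0, 88.0, -352.0, 1408.0]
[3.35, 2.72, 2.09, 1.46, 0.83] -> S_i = 3.35 + -0.63*i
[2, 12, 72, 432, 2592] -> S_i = 2*6^i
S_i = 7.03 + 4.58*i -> [7.03, 11.61, 16.19, 20.77, 25.35]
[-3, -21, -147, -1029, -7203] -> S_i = -3*7^i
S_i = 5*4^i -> [5, 20, 80, 320, 1280]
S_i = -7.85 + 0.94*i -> [-7.85, -6.91, -5.97, -5.03, -4.09]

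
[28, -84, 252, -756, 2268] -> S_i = 28*-3^i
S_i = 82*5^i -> [82, 410, 2050, 10250, 51250]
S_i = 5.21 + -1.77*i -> [5.21, 3.44, 1.67, -0.1, -1.87]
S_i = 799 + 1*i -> [799, 800, 801, 802, 803]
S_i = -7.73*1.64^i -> [-7.73, -12.68, -20.79, -34.1, -55.92]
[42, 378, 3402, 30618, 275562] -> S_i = 42*9^i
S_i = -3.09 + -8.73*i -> [-3.09, -11.82, -20.55, -29.28, -38.01]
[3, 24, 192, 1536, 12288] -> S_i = 3*8^i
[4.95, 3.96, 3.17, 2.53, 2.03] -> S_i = 4.95*0.80^i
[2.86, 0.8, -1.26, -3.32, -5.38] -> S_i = 2.86 + -2.06*i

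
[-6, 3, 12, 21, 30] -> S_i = -6 + 9*i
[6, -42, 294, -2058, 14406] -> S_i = 6*-7^i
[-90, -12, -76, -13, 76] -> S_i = Random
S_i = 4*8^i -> [4, 32, 256, 2048, 16384]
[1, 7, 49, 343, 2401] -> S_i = 1*7^i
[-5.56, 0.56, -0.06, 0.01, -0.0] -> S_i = -5.56*(-0.10)^i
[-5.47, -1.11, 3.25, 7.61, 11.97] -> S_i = -5.47 + 4.36*i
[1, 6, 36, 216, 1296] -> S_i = 1*6^i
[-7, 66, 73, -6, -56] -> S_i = Random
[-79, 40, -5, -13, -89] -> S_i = Random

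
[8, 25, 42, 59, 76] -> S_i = 8 + 17*i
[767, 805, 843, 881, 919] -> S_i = 767 + 38*i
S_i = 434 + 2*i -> [434, 436, 438, 440, 442]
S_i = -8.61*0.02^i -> [-8.61, -0.17, -0.0, -0.0, -0.0]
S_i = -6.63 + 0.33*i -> [-6.63, -6.3, -5.97, -5.64, -5.31]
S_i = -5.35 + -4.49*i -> [-5.35, -9.84, -14.33, -18.82, -23.31]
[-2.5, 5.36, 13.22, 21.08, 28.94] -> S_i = -2.50 + 7.86*i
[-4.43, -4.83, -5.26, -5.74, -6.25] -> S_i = -4.43*1.09^i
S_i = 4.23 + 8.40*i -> [4.23, 12.63, 21.03, 29.43, 37.83]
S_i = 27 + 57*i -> [27, 84, 141, 198, 255]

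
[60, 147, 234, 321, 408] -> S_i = 60 + 87*i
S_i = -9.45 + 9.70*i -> [-9.45, 0.25, 9.95, 19.65, 29.35]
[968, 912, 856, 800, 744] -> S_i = 968 + -56*i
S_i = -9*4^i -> [-9, -36, -144, -576, -2304]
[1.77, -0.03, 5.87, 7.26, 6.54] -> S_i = Random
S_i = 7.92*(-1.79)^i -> [7.92, -14.18, 25.38, -45.42, 81.31]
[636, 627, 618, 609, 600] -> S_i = 636 + -9*i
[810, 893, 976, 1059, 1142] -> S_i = 810 + 83*i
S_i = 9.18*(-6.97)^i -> [9.18, -63.98, 445.97, -3108.43, 21665.75]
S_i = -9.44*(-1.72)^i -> [-9.44, 16.24, -27.93, 48.03, -82.62]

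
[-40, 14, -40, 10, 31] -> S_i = Random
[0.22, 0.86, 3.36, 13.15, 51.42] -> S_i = 0.22*3.91^i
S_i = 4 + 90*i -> [4, 94, 184, 274, 364]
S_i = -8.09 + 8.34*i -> [-8.09, 0.25, 8.59, 16.93, 25.27]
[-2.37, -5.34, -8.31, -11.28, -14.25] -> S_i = -2.37 + -2.97*i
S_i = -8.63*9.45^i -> [-8.63, -81.55, -770.68, -7282.93, -68823.7]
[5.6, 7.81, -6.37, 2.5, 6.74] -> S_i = Random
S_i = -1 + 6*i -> [-1, 5, 11, 17, 23]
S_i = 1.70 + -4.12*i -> [1.7, -2.42, -6.54, -10.66, -14.78]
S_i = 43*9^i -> [43, 387, 3483, 31347, 282123]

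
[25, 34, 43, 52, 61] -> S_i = 25 + 9*i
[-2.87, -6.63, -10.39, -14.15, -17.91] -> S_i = -2.87 + -3.76*i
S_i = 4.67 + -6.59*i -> [4.67, -1.92, -8.51, -15.1, -21.69]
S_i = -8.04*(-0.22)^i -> [-8.04, 1.77, -0.39, 0.09, -0.02]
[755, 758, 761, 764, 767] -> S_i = 755 + 3*i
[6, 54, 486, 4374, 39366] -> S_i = 6*9^i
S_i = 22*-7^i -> [22, -154, 1078, -7546, 52822]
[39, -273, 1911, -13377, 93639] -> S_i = 39*-7^i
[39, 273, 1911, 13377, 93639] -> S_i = 39*7^i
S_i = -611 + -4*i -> [-611, -615, -619, -623, -627]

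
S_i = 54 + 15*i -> [54, 69, 84, 99, 114]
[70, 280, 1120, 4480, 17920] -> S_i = 70*4^i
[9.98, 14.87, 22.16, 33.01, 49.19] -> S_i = 9.98*1.49^i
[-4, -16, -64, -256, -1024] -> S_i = -4*4^i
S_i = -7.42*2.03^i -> [-7.42, -15.06, -30.58, -62.07, -126.01]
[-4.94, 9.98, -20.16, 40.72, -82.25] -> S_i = -4.94*(-2.02)^i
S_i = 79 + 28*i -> [79, 107, 135, 163, 191]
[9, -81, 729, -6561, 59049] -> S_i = 9*-9^i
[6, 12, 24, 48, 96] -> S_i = 6*2^i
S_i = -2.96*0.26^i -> [-2.96, -0.77, -0.2, -0.05, -0.01]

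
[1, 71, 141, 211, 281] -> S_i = 1 + 70*i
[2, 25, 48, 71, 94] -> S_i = 2 + 23*i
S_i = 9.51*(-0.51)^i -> [9.51, -4.85, 2.47, -1.26, 0.64]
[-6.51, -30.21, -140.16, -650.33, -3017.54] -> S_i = -6.51*4.64^i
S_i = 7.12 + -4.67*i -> [7.12, 2.45, -2.22, -6.89, -11.56]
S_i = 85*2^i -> [85, 170, 340, 680, 1360]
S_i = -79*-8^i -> [-79, 632, -5056, 40448, -323584]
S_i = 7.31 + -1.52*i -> [7.31, 5.79, 4.27, 2.75, 1.23]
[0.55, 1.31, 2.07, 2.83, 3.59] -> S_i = 0.55 + 0.76*i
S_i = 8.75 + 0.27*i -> [8.75, 9.02, 9.29, 9.56, 9.83]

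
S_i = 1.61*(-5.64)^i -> [1.61, -9.08, 51.21, -288.84, 1629.08]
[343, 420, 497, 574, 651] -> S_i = 343 + 77*i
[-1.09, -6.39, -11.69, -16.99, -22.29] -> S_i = -1.09 + -5.30*i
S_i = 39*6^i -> [39, 234, 1404, 8424, 50544]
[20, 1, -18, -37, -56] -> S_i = 20 + -19*i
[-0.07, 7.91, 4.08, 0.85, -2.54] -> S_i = Random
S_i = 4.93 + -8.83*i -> [4.93, -3.9, -12.73, -21.56, -30.39]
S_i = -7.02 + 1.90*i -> [-7.02, -5.12, -3.22, -1.32, 0.58]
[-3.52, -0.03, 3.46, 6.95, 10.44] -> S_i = -3.52 + 3.49*i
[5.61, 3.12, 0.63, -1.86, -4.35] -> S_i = 5.61 + -2.49*i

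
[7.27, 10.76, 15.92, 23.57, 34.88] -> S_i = 7.27*1.48^i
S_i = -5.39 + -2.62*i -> [-5.39, -8.01, -10.63, -13.25, -15.87]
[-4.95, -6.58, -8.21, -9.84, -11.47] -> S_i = -4.95 + -1.63*i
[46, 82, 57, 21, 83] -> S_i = Random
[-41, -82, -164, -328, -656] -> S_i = -41*2^i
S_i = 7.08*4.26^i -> [7.08, 30.16, 128.49, 547.35, 2331.69]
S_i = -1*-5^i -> [-1, 5, -25, 125, -625]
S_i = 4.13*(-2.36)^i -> [4.13, -9.75, 23.0, -54.29, 128.11]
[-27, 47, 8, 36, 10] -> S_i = Random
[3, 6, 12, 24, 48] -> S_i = 3*2^i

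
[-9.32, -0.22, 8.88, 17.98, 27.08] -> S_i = -9.32 + 9.10*i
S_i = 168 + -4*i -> [168, 164, 160, 156, 152]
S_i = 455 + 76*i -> [455, 531, 607, 683, 759]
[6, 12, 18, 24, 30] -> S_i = 6 + 6*i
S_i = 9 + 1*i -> [9, 10, 11, 12, 13]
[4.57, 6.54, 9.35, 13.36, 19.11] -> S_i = 4.57*1.43^i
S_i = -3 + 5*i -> [-3, 2, 7, 12, 17]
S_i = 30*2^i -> [30, 60, 120, 240, 480]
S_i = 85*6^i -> [85, 510, 3060, 18360, 110160]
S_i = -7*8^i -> [-7, -56, -448, -3584, -28672]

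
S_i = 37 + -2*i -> [37, 35, 33, 31, 29]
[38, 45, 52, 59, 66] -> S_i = 38 + 7*i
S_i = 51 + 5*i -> [51, 56, 61, 66, 71]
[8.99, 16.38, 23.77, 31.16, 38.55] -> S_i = 8.99 + 7.39*i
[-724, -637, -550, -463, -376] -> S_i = -724 + 87*i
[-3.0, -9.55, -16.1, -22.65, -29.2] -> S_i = -3.00 + -6.55*i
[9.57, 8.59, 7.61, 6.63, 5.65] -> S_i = 9.57 + -0.98*i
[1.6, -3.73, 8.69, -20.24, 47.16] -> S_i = 1.60*(-2.33)^i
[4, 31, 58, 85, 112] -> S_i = 4 + 27*i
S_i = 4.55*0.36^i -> [4.55, 1.64, 0.59, 0.21, 0.08]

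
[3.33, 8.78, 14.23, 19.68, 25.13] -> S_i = 3.33 + 5.45*i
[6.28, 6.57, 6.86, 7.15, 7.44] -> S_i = 6.28 + 0.29*i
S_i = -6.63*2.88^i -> [-6.63, -19.09, -54.99, -158.38, -456.12]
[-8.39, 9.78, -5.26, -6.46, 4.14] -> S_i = Random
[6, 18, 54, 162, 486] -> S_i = 6*3^i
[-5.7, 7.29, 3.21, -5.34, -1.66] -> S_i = Random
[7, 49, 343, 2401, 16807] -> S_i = 7*7^i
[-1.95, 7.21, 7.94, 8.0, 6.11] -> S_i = Random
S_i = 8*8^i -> [8, 64, 512, 4096, 32768]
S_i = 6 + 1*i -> [6, 7, 8, 9, 10]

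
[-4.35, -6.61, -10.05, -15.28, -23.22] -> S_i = -4.35*1.52^i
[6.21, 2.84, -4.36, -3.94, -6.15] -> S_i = Random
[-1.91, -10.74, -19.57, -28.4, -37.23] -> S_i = -1.91 + -8.83*i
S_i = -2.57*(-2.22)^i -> [-2.57, 5.71, -12.67, 28.12, -62.42]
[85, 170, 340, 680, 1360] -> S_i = 85*2^i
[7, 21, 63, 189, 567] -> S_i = 7*3^i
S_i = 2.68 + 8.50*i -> [2.68, 11.18, 19.68, 28.18, 36.68]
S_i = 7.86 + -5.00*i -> [7.86, 2.86, -2.14, -7.14, -12.14]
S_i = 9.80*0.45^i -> [9.8, 4.41, 1.98, 0.89, 0.4]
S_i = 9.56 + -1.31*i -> [9.56, 8.25, 6.94, 5.63, 4.32]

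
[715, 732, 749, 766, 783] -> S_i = 715 + 17*i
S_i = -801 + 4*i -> [-801, -797, -793, -789, -785]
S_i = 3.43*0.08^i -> [3.43, 0.27, 0.02, 0.0, 0.0]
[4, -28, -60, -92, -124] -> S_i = 4 + -32*i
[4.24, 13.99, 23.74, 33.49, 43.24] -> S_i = 4.24 + 9.75*i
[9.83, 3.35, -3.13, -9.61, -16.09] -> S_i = 9.83 + -6.48*i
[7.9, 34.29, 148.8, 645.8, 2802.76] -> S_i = 7.90*4.34^i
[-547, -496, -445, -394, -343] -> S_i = -547 + 51*i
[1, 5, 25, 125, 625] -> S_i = 1*5^i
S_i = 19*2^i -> [19, 38, 76, 152, 304]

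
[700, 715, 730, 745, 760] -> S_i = 700 + 15*i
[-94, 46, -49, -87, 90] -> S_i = Random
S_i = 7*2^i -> [7, 14, 28, 56, 112]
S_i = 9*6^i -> [9, 54, 324, 1944, 11664]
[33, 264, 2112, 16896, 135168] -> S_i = 33*8^i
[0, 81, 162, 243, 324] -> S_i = 0 + 81*i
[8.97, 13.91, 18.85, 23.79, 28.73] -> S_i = 8.97 + 4.94*i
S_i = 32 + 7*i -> [32, 39, 46, 53, 60]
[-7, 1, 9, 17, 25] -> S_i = -7 + 8*i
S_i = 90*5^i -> [90, 450, 2250, 11250, 56250]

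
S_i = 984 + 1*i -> [984, 985, 986, 987, 988]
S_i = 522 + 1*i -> [522, 523, 524, 525, 526]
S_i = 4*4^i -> [4, 16, 64, 256, 1024]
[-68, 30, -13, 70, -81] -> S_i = Random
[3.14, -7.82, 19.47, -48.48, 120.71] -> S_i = 3.14*(-2.49)^i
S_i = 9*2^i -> [9, 18, 36, 72, 144]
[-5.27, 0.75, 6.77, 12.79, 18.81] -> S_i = -5.27 + 6.02*i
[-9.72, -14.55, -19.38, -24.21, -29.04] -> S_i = -9.72 + -4.83*i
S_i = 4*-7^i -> [4, -28, 196, -1372, 9604]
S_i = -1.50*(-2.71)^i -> [-1.5, 4.06, -11.02, 29.85, -80.9]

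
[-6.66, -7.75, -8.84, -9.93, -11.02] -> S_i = -6.66 + -1.09*i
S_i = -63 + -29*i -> [-63, -92, -121, -150, -179]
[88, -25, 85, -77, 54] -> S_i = Random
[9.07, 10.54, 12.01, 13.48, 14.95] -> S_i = 9.07 + 1.47*i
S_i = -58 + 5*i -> [-58, -53, -48, -43, -38]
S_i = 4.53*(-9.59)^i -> [4.53, -43.44, 416.62, -3995.34, 38315.34]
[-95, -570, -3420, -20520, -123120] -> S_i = -95*6^i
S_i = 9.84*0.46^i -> [9.84, 4.53, 2.08, 0.96, 0.44]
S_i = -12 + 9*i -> [-12, -3, 6, 15, 24]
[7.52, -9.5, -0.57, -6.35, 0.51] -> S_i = Random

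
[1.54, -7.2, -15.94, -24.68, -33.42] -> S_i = 1.54 + -8.74*i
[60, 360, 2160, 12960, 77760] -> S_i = 60*6^i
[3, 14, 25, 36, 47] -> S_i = 3 + 11*i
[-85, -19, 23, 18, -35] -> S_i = Random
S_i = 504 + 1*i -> [504, 505, 506, 507, 508]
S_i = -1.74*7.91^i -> [-1.74, -13.76, -108.87, -861.15, -6811.69]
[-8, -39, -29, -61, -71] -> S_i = Random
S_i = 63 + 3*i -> [63, 66, 69, 72, 75]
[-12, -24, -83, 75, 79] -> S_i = Random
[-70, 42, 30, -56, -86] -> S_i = Random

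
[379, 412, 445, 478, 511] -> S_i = 379 + 33*i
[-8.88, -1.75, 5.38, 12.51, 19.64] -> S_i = -8.88 + 7.13*i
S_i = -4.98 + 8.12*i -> [-4.98, 3.14, 11.26, 19.38, 27.5]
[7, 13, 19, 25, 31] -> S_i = 7 + 6*i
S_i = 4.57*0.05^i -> [4.57, 0.23, 0.01, 0.0, 0.0]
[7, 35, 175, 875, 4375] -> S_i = 7*5^i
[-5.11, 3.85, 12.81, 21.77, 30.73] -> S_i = -5.11 + 8.96*i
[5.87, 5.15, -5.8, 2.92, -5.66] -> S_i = Random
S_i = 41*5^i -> [41, 205, 1025, 5125, 25625]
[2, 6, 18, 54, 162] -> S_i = 2*3^i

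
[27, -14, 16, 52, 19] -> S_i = Random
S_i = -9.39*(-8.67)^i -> [-9.39, 81.41, -705.84, 6119.6, -53056.91]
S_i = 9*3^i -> [9, 27, 81, 243, 729]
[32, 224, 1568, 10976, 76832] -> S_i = 32*7^i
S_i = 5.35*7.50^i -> [5.35, 40.12, 300.94, 2257.03, 16927.73]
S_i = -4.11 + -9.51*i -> [-4.11, -13.62, -23.13, -32.64, -42.15]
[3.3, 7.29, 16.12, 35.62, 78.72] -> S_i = 3.30*2.21^i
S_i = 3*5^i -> [3, 15, 75, 375, 1875]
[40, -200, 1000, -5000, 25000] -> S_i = 40*-5^i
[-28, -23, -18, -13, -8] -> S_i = -28 + 5*i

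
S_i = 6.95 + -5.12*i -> [6.95, 1.83, -3.29, -8.41, -13.53]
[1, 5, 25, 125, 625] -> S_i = 1*5^i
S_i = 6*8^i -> [6, 48, 384, 3072, 24576]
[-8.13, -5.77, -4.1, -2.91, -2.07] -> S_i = -8.13*0.71^i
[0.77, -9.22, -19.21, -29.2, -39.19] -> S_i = 0.77 + -9.99*i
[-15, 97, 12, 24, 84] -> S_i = Random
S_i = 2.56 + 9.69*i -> [2.56, 12.25, 21.94, 31.63, 41.32]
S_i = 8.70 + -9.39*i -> [8.7, -0.69, -10.08, -19.47, -28.86]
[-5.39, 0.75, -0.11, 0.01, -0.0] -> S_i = -5.39*(-0.14)^i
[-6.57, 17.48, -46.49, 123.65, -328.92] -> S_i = -6.57*(-2.66)^i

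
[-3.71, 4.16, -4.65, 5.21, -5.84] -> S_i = -3.71*(-1.12)^i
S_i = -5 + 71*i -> [-5, 66, 137, 208, 279]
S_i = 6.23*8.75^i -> [6.23, 54.51, 476.98, 4173.61, 36519.12]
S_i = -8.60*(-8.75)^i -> [-8.6, 75.25, -658.44, 5761.33, -50411.62]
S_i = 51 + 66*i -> [51, 117, 183, 249, 315]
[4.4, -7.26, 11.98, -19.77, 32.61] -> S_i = 4.40*(-1.65)^i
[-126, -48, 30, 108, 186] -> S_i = -126 + 78*i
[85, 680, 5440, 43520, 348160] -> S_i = 85*8^i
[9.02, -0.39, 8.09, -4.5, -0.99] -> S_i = Random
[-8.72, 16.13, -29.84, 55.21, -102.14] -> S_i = -8.72*(-1.85)^i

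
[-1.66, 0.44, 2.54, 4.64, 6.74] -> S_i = -1.66 + 2.10*i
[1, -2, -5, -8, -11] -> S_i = 1 + -3*i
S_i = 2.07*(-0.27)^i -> [2.07, -0.56, 0.15, -0.04, 0.01]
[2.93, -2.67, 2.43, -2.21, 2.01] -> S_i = 2.93*(-0.91)^i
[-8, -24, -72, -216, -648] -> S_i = -8*3^i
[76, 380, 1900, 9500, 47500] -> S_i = 76*5^i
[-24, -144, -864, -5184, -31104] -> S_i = -24*6^i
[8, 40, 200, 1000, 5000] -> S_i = 8*5^i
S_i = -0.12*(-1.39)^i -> [-0.12, 0.17, -0.23, 0.32, -0.45]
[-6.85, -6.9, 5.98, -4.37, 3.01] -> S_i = Random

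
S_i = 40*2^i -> [40, 80, 160, 320, 640]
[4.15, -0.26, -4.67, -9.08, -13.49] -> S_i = 4.15 + -4.41*i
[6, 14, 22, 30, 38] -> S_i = 6 + 8*i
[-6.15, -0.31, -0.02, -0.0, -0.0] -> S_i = -6.15*0.05^i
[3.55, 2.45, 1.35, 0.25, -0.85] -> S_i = 3.55 + -1.10*i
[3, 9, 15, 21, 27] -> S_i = 3 + 6*i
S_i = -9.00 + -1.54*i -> [-9.0, -10.54, -12.08, -13.62, -15.16]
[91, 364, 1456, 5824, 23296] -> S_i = 91*4^i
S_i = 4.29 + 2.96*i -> [4.29, 7.25, 10.21, 13.17, 16.13]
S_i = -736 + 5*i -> [-736, -731, -726, -721, -716]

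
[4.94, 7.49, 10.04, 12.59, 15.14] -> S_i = 4.94 + 2.55*i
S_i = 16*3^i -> [16, 48, 144, 432, 1296]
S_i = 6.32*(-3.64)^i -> [6.32, -23.0, 83.74, -304.8, 1109.49]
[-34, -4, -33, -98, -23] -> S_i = Random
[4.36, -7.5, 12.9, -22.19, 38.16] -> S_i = 4.36*(-1.72)^i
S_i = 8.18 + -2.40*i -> [8.18, 5.78, 3.38, 0.98, -1.42]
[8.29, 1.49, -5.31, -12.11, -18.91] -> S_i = 8.29 + -6.80*i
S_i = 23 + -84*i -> [23, -61, -145, -229, -313]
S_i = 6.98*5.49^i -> [6.98, 38.32, 210.38, 1154.97, 6340.81]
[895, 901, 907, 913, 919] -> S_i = 895 + 6*i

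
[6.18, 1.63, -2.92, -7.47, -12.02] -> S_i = 6.18 + -4.55*i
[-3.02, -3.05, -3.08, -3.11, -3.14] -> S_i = -3.02*1.01^i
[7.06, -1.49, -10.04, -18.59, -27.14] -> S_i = 7.06 + -8.55*i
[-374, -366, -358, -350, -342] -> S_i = -374 + 8*i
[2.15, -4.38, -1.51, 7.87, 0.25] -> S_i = Random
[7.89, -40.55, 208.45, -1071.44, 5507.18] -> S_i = 7.89*(-5.14)^i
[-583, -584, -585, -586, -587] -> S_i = -583 + -1*i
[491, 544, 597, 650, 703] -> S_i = 491 + 53*i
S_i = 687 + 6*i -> [687, 693, 699, 705, 711]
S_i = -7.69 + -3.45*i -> [-7.69, -11.14, -14.59, -18.04, -21.49]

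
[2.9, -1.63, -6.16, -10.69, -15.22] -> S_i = 2.90 + -4.53*i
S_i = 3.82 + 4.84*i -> [3.82, 8.66, 13.5, 18.34, 23.18]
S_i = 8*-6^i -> [8, -48, 288, -1728, 10368]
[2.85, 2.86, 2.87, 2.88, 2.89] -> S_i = 2.85 + 0.01*i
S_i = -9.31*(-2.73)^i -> [-9.31, 25.42, -69.39, 189.43, -517.13]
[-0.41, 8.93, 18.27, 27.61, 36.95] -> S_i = -0.41 + 9.34*i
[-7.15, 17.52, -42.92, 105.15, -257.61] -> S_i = -7.15*(-2.45)^i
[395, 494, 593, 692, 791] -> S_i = 395 + 99*i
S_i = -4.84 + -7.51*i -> [-4.84, -12.35, -19.86, -27.37, -34.88]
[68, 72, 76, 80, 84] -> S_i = 68 + 4*i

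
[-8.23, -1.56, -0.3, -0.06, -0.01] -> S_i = -8.23*0.19^i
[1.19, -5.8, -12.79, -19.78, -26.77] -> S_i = 1.19 + -6.99*i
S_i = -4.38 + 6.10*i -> [-4.38, 1.72, 7.82, 13.92, 20.02]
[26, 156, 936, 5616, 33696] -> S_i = 26*6^i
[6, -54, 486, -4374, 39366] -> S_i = 6*-9^i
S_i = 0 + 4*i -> [0, 4, 8, 12, 16]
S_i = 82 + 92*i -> [82, 174, 266, 358, 450]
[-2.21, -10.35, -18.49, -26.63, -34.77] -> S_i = -2.21 + -8.14*i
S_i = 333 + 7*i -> [333, 340, 347, 354, 361]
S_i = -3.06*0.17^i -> [-3.06, -0.52, -0.09, -0.02, -0.0]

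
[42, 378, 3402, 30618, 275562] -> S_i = 42*9^i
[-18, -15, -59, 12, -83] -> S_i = Random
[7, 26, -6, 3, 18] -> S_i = Random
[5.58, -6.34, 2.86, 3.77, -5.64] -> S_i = Random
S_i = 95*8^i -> [95, 760, 6080, 48640, 389120]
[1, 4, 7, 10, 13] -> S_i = 1 + 3*i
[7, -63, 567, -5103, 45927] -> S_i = 7*-9^i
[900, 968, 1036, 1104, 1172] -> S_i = 900 + 68*i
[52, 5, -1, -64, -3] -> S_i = Random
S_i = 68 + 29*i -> [68, 97, 126, 155, 184]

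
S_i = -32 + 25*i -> [-32, -7, 18, 43, 68]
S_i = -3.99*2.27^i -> [-3.99, -9.06, -20.56, -46.67, -105.94]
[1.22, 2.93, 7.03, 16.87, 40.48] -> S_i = 1.22*2.40^i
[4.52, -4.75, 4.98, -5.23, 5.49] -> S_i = 4.52*(-1.05)^i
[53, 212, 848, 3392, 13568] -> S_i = 53*4^i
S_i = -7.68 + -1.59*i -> [-7.68, -9.27, -10.86, -12.45, -14.04]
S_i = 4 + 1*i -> [4, 5, 6, 7, 8]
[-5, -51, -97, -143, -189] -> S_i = -5 + -46*i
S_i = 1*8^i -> [1, 8, 64, 512, 4096]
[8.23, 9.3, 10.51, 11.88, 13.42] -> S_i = 8.23*1.13^i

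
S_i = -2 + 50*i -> [-2, 48, 98, 148, 198]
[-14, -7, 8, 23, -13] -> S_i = Random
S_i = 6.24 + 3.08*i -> [6.24, 9.32, 12.4, 15.48, 18.56]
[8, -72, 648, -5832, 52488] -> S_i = 8*-9^i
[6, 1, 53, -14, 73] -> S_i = Random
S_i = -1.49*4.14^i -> [-1.49, -6.17, -25.54, -105.73, -437.71]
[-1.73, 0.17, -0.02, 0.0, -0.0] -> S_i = -1.73*(-0.10)^i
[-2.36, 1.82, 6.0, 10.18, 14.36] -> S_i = -2.36 + 4.18*i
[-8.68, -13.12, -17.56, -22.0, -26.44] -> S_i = -8.68 + -4.44*i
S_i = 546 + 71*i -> [546, 617, 688, 759, 830]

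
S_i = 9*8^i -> [9, 72, 576, 4608, 36864]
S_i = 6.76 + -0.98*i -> [6.76, 5.78, 4.8, 3.82, 2.84]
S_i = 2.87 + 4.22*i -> [2.87, 7.09, 11.31, 15.53, 19.75]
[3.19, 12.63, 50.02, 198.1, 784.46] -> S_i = 3.19*3.96^i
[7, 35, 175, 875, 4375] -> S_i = 7*5^i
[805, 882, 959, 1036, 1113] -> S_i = 805 + 77*i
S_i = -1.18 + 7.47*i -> [-1.18, 6.29, 13.76, 21.23, 28.7]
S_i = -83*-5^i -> [-83, 415, -2075, 10375, -51875]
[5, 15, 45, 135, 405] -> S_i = 5*3^i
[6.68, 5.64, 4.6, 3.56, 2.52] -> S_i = 6.68 + -1.04*i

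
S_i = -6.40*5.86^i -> [-6.4, -37.5, -219.77, -1287.87, -7546.93]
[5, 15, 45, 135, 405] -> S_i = 5*3^i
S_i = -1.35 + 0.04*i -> [-1.35, -1.31, -1.27, -1.23, -1.19]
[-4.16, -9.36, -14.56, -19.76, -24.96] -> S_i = -4.16 + -5.20*i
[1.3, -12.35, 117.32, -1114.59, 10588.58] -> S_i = 1.30*(-9.50)^i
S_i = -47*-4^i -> [-47, 188, -752, 3008, -12032]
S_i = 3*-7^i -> [3, -21, 147, -1029, 7203]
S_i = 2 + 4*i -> [2, 6, 10, 14, 18]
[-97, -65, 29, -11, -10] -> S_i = Random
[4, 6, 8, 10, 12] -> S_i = 4 + 2*i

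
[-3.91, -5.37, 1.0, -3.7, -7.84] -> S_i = Random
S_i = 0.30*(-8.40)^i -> [0.3, -2.52, 21.17, -177.81, 1493.61]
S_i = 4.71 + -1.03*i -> [4.71, 3.68, 2.65, 1.62, 0.59]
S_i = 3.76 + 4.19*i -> [3.76, 7.95, 12.14, 16.33, 20.52]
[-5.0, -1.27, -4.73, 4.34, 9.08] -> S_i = Random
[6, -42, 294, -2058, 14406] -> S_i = 6*-7^i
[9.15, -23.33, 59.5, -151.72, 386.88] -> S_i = 9.15*(-2.55)^i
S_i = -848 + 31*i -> [-848, -817, -786, -755, -724]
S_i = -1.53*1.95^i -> [-1.53, -2.98, -5.82, -11.34, -22.12]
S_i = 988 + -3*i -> [988, 985, 982, 979, 976]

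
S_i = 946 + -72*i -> [946, 874, 802, 730, 658]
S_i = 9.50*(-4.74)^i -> [9.5, -45.03, 213.44, -1011.72, 4795.53]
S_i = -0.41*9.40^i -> [-0.41, -3.85, -36.23, -340.54, -3201.07]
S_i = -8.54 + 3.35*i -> [-8.54, -5.19, -1.84, 1.51, 4.86]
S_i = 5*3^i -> [5, 15, 45, 135, 405]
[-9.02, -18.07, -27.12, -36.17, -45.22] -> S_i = -9.02 + -9.05*i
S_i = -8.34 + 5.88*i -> [-8.34, -2.46, 3.42, 9.3, 15.18]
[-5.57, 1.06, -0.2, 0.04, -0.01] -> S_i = -5.57*(-0.19)^i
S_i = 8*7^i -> [8, 56, 392, 2744, 19208]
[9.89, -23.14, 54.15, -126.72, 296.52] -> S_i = 9.89*(-2.34)^i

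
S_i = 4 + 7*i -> [4, 11, 18, 25, 32]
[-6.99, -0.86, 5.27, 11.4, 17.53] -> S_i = -6.99 + 6.13*i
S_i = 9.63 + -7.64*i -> [9.63, 1.99, -5.65, -13.29, -20.93]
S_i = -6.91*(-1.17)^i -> [-6.91, 8.08, -9.46, 11.07, -12.95]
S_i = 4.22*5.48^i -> [4.22, 23.13, 126.73, 694.47, 3805.7]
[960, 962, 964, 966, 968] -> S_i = 960 + 2*i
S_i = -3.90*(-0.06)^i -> [-3.9, 0.23, -0.01, 0.0, -0.0]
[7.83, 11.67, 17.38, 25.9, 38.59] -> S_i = 7.83*1.49^i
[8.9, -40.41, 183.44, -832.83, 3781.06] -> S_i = 8.90*(-4.54)^i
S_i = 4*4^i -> [4, 16, 64, 256, 1024]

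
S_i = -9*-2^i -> [-9, 18, -36, 72, -144]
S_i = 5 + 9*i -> [5, 14, 23, 32, 41]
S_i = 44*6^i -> [44, 264, 1584, 9504, 57024]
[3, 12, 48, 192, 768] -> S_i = 3*4^i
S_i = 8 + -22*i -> [8, -14, -36, -58, -80]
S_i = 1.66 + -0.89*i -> [1.66, 0.77, -0.12, -1.01, -1.9]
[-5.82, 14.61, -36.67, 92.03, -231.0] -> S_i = -5.82*(-2.51)^i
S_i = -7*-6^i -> [-7, 42, -252, 1512, -9072]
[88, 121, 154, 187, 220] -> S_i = 88 + 33*i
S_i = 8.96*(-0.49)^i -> [8.96, -4.39, 2.15, -1.05, 0.52]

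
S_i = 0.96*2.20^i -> [0.96, 2.11, 4.65, 10.22, 22.49]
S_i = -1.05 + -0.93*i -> [-1.05, -1.98, -2.91, -3.84, -4.77]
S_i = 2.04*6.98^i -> [2.04, 14.24, 99.39, 693.74, 4842.3]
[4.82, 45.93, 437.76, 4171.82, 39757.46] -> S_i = 4.82*9.53^i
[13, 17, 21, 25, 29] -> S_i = 13 + 4*i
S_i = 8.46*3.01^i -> [8.46, 25.46, 76.65, 230.71, 694.44]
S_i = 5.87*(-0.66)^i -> [5.87, -3.87, 2.56, -1.69, 1.11]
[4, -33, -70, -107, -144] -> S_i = 4 + -37*i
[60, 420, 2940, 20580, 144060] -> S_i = 60*7^i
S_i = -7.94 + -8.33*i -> [-7.94, -16.27, -24.6, -32.93, -41.26]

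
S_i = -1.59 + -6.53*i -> [-1.59, -8.12, -14.65, -21.18, -27.71]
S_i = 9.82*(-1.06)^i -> [9.82, -10.41, 11.03, -11.7, 12.4]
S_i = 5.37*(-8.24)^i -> [5.37, -44.25, 364.61, -3004.39, 24756.15]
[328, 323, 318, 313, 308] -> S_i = 328 + -5*i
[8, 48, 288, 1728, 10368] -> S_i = 8*6^i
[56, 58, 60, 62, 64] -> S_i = 56 + 2*i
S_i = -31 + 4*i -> [-31, -27, -23, -19, -15]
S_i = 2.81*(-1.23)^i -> [2.81, -3.46, 4.25, -5.23, 6.43]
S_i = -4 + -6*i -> [-4, -10, -16, -22, -28]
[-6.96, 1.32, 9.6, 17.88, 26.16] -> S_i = -6.96 + 8.28*i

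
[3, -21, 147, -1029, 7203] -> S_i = 3*-7^i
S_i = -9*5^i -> [-9, -45, -225, -1125, -5625]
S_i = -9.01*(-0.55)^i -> [-9.01, 4.96, -2.73, 1.5, -0.82]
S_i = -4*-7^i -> [-4, 28, -196, 1372, -9604]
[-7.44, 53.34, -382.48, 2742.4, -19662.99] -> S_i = -7.44*(-7.17)^i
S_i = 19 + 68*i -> [19, 87, 155, 223, 291]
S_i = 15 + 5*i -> [15, 20, 25, 30, 35]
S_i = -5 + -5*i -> [-5, -10, -15, -20, -25]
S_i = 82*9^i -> [82, 738, 6642, 59778, 538002]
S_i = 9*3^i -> [9, 27, 81, 243, 729]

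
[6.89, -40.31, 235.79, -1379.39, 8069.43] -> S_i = 6.89*(-5.85)^i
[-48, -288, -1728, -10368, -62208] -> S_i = -48*6^i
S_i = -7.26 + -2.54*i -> [-7.26, -9.8, -12.34, -14.88, -17.42]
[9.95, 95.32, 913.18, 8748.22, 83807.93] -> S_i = 9.95*9.58^i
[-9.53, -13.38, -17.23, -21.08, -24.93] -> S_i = -9.53 + -3.85*i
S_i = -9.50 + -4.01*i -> [-9.5, -13.51, -17.52, -21.53, -25.54]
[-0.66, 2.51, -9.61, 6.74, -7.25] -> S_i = Random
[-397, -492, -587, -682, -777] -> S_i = -397 + -95*i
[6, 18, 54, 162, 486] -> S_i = 6*3^i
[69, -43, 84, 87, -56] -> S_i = Random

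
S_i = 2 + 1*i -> [2, 3, 4, 5, 6]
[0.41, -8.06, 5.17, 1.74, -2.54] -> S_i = Random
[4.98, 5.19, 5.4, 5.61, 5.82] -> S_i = 4.98 + 0.21*i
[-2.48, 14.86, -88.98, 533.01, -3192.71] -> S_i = -2.48*(-5.99)^i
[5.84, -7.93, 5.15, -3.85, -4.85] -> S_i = Random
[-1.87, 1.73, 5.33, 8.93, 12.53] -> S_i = -1.87 + 3.60*i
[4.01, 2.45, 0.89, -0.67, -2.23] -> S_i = 4.01 + -1.56*i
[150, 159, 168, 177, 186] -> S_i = 150 + 9*i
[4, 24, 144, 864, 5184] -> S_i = 4*6^i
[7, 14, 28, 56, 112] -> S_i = 7*2^i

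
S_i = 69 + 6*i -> [69, 75, 81, 87, 93]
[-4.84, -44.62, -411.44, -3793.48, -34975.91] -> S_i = -4.84*9.22^i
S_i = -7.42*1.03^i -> [-7.42, -7.64, -7.87, -8.11, -8.35]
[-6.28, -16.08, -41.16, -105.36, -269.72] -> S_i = -6.28*2.56^i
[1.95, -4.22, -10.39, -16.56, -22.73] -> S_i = 1.95 + -6.17*i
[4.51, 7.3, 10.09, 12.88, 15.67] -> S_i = 4.51 + 2.79*i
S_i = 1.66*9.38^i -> [1.66, 15.57, 146.05, 1369.99, 12850.48]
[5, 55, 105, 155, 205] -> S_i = 5 + 50*i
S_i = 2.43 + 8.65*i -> [2.43, 11.08, 19.73, 28.38, 37.03]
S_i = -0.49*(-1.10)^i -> [-0.49, 0.54, -0.59, 0.65, -0.72]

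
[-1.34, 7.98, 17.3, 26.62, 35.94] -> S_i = -1.34 + 9.32*i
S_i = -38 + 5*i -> [-38, -33, -28, -23, -18]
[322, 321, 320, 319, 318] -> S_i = 322 + -1*i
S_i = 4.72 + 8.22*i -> [4.72, 12.94, 21.16, 29.38, 37.6]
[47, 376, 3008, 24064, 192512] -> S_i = 47*8^i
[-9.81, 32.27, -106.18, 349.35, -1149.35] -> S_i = -9.81*(-3.29)^i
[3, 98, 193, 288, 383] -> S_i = 3 + 95*i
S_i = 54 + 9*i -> [54, 63, 72, 81, 90]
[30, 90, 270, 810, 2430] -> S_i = 30*3^i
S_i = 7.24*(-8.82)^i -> [7.24, -63.86, 563.22, -4967.57, 43814.0]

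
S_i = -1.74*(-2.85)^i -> [-1.74, 4.96, -14.13, 40.28, -114.8]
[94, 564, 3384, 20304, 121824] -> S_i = 94*6^i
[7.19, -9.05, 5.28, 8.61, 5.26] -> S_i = Random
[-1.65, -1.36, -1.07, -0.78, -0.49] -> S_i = -1.65 + 0.29*i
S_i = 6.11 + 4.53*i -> [6.11, 10.64, 15.17, 19.7, 24.23]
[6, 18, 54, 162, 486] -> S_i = 6*3^i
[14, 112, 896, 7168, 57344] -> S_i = 14*8^i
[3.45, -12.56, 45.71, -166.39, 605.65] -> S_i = 3.45*(-3.64)^i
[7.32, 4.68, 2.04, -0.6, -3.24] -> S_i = 7.32 + -2.64*i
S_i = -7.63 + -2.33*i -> [-7.63, -9.96, -12.29, -14.62, -16.95]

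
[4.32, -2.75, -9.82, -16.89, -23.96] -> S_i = 4.32 + -7.07*i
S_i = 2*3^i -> [2, 6, 18, 54, 162]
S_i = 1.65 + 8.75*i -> [1.65, 10.4, 19.15, 27.9, 36.65]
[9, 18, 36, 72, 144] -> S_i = 9*2^i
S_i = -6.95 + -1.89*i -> [-6.95, -8.84, -10.73, -12.62, -14.51]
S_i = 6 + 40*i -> [6, 46, 86, 126, 166]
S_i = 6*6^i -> [6, 36, 216, 1296, 7776]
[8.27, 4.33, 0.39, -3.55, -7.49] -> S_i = 8.27 + -3.94*i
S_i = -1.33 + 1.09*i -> [-1.33, -0.24, 0.85, 1.94, 3.03]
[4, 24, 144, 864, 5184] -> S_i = 4*6^i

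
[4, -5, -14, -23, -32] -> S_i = 4 + -9*i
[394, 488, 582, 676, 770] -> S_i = 394 + 94*i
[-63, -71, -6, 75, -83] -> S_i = Random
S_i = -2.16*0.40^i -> [-2.16, -0.86, -0.35, -0.14, -0.06]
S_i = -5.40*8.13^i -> [-5.4, -43.9, -356.92, -2901.79, -23591.52]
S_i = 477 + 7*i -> [477, 484, 491, 498, 505]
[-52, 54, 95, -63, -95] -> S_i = Random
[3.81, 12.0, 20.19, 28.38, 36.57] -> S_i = 3.81 + 8.19*i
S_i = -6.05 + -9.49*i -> [-6.05, -15.54, -25.03, -34.52, -44.01]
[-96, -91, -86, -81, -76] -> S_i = -96 + 5*i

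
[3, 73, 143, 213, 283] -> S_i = 3 + 70*i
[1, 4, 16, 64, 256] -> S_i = 1*4^i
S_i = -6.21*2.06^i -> [-6.21, -12.79, -26.35, -54.29, -111.83]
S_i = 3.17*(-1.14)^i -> [3.17, -3.61, 4.12, -4.7, 5.35]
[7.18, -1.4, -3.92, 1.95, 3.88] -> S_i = Random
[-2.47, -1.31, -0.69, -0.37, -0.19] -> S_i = -2.47*0.53^i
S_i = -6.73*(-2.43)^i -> [-6.73, 16.35, -39.74, 96.57, -234.66]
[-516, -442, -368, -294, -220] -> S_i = -516 + 74*i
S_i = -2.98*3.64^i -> [-2.98, -10.85, -39.48, -143.72, -523.14]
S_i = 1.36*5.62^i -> [1.36, 7.64, 42.95, 241.41, 1356.7]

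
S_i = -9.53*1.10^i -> [-9.53, -10.48, -11.53, -12.68, -13.95]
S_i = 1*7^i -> [1, 7, 49, 343, 2401]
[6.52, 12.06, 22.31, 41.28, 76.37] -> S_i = 6.52*1.85^i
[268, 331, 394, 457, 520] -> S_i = 268 + 63*i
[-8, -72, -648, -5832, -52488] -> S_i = -8*9^i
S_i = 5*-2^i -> [5, -10, 20, -40, 80]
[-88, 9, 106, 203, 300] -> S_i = -88 + 97*i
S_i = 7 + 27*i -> [7, 34, 61, 88, 115]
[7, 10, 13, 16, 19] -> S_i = 7 + 3*i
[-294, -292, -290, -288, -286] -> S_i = -294 + 2*i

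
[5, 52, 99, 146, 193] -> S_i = 5 + 47*i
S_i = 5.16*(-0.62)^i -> [5.16, -3.2, 1.98, -1.23, 0.76]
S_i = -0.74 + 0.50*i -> [-0.74, -0.24, 0.26, 0.76, 1.26]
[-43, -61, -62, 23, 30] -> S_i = Random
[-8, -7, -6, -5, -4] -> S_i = -8 + 1*i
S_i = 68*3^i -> [68, 204, 612, 1836, 5508]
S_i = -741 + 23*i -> [-741, -718, -695, -672, -649]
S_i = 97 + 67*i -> [97, 164, 231, 298, 365]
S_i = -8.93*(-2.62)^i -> [-8.93, 23.4, -61.3, 160.6, -420.78]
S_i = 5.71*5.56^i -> [5.71, 31.75, 176.52, 981.43, 5456.77]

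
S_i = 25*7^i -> [25, 175, 1225, 8575, 60025]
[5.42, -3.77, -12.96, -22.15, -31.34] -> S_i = 5.42 + -9.19*i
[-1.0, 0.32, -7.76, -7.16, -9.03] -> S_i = Random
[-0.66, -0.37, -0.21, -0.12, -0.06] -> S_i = -0.66*0.56^i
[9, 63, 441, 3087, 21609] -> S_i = 9*7^i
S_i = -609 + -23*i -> [-609, -632, -655, -678, -701]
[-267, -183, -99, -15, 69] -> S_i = -267 + 84*i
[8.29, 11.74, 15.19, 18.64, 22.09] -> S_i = 8.29 + 3.45*i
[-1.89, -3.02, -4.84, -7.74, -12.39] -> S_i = -1.89*1.60^i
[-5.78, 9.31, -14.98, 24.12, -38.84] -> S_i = -5.78*(-1.61)^i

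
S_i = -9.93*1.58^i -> [-9.93, -15.69, -24.79, -39.17, -61.88]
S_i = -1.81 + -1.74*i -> [-1.81, -3.55, -5.29, -7.03, -8.77]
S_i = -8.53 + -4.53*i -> [-8.53, -13.06, -17.59, -22.12, -26.65]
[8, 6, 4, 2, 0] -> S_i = 8 + -2*i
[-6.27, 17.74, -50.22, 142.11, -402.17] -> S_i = -6.27*(-2.83)^i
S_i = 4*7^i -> [4, 28, 196, 1372, 9604]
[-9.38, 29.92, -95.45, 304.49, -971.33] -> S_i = -9.38*(-3.19)^i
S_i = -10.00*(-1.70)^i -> [-10.0, 17.0, -28.9, 49.13, -83.52]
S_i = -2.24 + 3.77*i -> [-2.24, 1.53, 5.3, 9.07, 12.84]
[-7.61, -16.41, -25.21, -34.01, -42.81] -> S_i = -7.61 + -8.80*i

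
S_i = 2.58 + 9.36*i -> [2.58, 11.94, 21.3, 30.66, 40.02]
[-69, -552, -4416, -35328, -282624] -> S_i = -69*8^i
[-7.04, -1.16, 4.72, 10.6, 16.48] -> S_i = -7.04 + 5.88*i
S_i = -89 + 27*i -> [-89, -62, -35, -8, 19]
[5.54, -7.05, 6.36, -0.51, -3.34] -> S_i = Random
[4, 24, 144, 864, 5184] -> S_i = 4*6^i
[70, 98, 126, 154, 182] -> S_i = 70 + 28*i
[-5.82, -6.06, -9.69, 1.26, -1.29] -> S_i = Random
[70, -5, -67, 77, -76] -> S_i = Random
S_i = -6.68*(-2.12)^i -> [-6.68, 14.16, -30.02, 63.65, -134.93]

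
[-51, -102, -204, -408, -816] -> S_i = -51*2^i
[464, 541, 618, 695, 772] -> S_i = 464 + 77*i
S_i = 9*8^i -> [9, 72, 576, 4608, 36864]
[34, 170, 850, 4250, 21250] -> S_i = 34*5^i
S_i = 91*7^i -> [91, 637, 4459, 31213, 218491]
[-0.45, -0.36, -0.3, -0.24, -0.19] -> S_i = -0.45*0.81^i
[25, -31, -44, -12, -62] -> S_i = Random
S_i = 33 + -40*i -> [33, -7, -47, -87, -127]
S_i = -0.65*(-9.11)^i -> [-0.65, 5.92, -53.94, 491.44, -4477.0]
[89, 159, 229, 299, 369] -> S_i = 89 + 70*i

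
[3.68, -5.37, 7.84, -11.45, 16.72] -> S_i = 3.68*(-1.46)^i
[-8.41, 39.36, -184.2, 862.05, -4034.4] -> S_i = -8.41*(-4.68)^i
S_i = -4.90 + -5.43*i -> [-4.9, -10.33, -15.76, -21.19, -26.62]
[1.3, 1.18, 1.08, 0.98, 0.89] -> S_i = 1.30*0.91^i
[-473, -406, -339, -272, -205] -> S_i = -473 + 67*i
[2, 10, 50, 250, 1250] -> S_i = 2*5^i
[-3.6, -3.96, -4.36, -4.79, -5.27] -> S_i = -3.60*1.10^i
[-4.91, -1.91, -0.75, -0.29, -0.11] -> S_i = -4.91*0.39^i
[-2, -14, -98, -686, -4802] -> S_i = -2*7^i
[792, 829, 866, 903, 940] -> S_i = 792 + 37*i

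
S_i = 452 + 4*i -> [452, 456, 460, 464, 468]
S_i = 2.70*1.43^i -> [2.7, 3.86, 5.52, 7.9, 11.29]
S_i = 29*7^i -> [29, 203, 1421, 9947, 69629]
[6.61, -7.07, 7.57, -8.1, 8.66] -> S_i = 6.61*(-1.07)^i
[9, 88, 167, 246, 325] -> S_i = 9 + 79*i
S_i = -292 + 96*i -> [-292, -196, -100, -4, 92]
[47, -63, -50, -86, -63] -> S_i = Random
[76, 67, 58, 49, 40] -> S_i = 76 + -9*i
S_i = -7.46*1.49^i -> [-7.46, -11.12, -16.56, -24.68, -36.77]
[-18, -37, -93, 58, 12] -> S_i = Random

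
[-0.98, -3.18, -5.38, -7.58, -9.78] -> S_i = -0.98 + -2.20*i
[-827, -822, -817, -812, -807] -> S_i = -827 + 5*i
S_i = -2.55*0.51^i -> [-2.55, -1.3, -0.66, -0.34, -0.17]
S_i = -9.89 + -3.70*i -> [-9.89, -13.59, -17.29, -20.99, -24.69]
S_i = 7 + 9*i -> [7, 16, 25, 34, 43]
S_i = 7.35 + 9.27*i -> [7.35, 16.62, 25.89, 35.16, 44.43]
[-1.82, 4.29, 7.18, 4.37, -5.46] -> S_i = Random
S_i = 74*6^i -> [74, 444, 2664, 15984, 95904]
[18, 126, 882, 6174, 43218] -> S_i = 18*7^i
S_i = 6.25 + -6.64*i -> [6.25, -0.39, -7.03, -13.67, -20.31]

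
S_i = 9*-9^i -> [9, -81, 729, -6561, 59049]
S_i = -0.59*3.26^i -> [-0.59, -1.92, -6.27, -20.44, -66.64]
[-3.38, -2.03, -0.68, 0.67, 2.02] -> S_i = -3.38 + 1.35*i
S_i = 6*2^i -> [6, 12, 24, 48, 96]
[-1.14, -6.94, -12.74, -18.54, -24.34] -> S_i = -1.14 + -5.80*i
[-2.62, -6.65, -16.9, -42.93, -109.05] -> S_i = -2.62*2.54^i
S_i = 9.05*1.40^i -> [9.05, 12.67, 17.74, 24.83, 34.77]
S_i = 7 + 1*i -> [7, 8, 9, 10, 11]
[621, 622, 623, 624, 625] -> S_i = 621 + 1*i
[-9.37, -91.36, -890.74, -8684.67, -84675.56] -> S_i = -9.37*9.75^i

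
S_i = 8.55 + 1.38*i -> [8.55, 9.93, 11.31, 12.69, 14.07]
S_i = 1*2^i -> [1, 2, 4, 8, 16]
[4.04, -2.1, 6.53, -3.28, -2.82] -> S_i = Random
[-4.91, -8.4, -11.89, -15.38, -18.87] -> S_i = -4.91 + -3.49*i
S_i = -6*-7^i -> [-6, 42, -294, 2058, -14406]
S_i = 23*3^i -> [23, 69, 207, 621, 1863]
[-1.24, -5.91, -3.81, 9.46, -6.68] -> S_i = Random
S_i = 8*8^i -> [8, 64, 512, 4096, 32768]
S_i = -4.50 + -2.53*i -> [-4.5, -7.03, -9.56, -12.09, -14.62]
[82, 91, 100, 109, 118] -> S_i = 82 + 9*i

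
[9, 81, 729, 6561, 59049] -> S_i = 9*9^i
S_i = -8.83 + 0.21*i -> [-8.83, -8.62, -8.41, -8.2, -7.99]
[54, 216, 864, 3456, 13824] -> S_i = 54*4^i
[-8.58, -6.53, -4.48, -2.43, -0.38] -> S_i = -8.58 + 2.05*i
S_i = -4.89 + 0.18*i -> [-4.89, -4.71, -4.53, -4.35, -4.17]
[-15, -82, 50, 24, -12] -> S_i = Random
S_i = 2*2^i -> [2, 4, 8, 16, 32]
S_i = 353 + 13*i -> [353, 366, 379, 392, 405]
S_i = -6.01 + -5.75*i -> [-6.01, -11.76, -17.51, -23.26, -29.01]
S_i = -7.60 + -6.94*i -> [-7.6, -14.54, -21.48, -28.42, -35.36]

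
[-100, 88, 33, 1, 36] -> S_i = Random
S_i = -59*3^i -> [-59, -177, -531, -1593, -4779]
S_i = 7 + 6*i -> [7, 13, 19, 25, 31]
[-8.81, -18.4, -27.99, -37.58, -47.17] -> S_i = -8.81 + -9.59*i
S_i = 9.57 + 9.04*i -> [9.57, 18.61, 27.65, 36.69, 45.73]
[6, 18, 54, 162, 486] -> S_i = 6*3^i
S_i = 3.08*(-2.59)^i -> [3.08, -7.98, 20.66, -53.51, 138.6]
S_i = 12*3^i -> [12, 36, 108, 324, 972]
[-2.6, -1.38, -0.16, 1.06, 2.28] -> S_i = -2.60 + 1.22*i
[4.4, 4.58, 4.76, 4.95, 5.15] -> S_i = 4.40*1.04^i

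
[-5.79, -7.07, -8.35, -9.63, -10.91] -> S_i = -5.79 + -1.28*i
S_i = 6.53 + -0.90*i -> [6.53, 5.63, 4.73, 3.83, 2.93]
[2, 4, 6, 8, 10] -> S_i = 2 + 2*i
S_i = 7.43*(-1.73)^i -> [7.43, -12.85, 22.24, -38.47, 66.55]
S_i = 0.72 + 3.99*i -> [0.72, 4.71, 8.7, 12.69, 16.68]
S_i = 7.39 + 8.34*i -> [7.39, 15.73, 24.07, 32.41, 40.75]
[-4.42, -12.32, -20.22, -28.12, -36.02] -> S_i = -4.42 + -7.90*i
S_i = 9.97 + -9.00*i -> [9.97, 0.97, -8.03, -17.03, -26.03]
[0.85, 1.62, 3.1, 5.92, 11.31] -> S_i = 0.85*1.91^i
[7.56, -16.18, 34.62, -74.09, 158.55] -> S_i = 7.56*(-2.14)^i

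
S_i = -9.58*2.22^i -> [-9.58, -21.27, -47.21, -104.82, -232.69]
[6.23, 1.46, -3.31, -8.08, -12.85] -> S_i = 6.23 + -4.77*i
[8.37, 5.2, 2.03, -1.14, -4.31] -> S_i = 8.37 + -3.17*i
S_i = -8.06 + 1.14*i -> [-8.06, -6.92, -5.78, -4.64, -3.5]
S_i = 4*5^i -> [4, 20, 100, 500, 2500]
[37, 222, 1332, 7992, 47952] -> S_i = 37*6^i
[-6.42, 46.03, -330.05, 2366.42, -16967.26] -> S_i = -6.42*(-7.17)^i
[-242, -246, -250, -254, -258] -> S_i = -242 + -4*i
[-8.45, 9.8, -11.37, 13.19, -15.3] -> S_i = -8.45*(-1.16)^i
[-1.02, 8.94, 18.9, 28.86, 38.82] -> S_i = -1.02 + 9.96*i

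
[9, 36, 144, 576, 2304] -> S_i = 9*4^i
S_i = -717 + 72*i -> [-717, -645, -573, -501, -429]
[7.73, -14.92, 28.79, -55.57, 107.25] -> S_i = 7.73*(-1.93)^i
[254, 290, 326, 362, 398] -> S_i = 254 + 36*i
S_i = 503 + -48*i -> [503, 455, 407, 359, 311]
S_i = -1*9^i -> [-1, -9, -81, -729, -6561]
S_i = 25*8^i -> [25, 200, 1600, 12800, 102400]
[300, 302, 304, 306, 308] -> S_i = 300 + 2*i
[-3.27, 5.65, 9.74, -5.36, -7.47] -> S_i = Random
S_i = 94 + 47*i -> [94, 141, 188, 235, 282]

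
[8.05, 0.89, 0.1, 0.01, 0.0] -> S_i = 8.05*0.11^i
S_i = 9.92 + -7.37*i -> [9.92, 2.55, -4.82, -12.19, -19.56]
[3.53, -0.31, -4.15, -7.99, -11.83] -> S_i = 3.53 + -3.84*i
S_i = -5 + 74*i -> [-5, 69, 143, 217, 291]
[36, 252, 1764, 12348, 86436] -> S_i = 36*7^i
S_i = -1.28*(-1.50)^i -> [-1.28, 1.92, -2.88, 4.32, -6.48]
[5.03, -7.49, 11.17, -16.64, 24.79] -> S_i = 5.03*(-1.49)^i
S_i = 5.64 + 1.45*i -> [5.64, 7.09, 8.54, 9.99, 11.44]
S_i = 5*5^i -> [5, 25, 125, 625, 3125]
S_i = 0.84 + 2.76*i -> [0.84, 3.6, 6.36, 9.12, 11.88]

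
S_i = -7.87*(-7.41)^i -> [-7.87, 58.32, -432.13, 3202.06, -23727.26]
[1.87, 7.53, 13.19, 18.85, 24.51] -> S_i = 1.87 + 5.66*i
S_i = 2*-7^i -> [2, -14, 98, -686, 4802]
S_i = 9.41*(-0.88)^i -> [9.41, -8.28, 7.29, -6.41, 5.64]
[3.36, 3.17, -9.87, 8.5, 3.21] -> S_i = Random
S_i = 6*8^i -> [6, 48, 384, 3072, 24576]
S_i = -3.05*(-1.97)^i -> [-3.05, 6.01, -11.84, 23.32, -45.94]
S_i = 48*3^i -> [48, 144, 432, 1296, 3888]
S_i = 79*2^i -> [79, 158, 316, 632, 1264]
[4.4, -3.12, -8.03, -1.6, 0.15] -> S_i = Random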